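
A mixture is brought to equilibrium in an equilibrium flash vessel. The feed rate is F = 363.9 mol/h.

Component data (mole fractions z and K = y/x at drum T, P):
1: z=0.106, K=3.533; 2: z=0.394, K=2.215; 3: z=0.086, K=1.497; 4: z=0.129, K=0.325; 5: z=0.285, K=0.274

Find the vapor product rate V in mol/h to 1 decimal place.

V = 179.6 mol/h

Material balance + equilibrium reduce to Σ zᵢ(Kᵢ−1)/(1+ψ(Kᵢ−1)) = 0.
Feasibility: ΣzᵢKᵢ = 1.496, Σzᵢ/Kᵢ = 1.702 — both > 1, two phases present.
Newton iteration, ψ⁰ = 0.37:
  ψ = 0.370: g = 0.1060, g' = -0.858 → ψ = 0.493
Converged at ψ = 0.493.
Then V = ψ·F = 0.4934·363.9 = 179.6 mol/h and L = F − V = 184.3 mol/h.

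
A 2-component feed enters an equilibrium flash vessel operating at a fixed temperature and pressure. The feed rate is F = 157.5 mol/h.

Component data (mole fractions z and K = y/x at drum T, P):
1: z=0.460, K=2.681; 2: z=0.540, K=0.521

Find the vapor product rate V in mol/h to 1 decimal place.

V = 100.7 mol/h

Rachford–Rice: g(ψ) = Σ zᵢ(Kᵢ−1)/(1+ψ(Kᵢ−1)) = 0.
Feasibility: ΣzᵢKᵢ = 1.515, Σzᵢ/Kᵢ = 1.208 — both > 1, two phases present.
Binary case is linear: z₁(K₁−1)(1+ψ(K₂−1)) + z₂(K₂−1)(1+ψ(K₁−1)) = 0
⇒ ψ = [z₁(K₁−1)+z₂(K₂−1)] / [−(K₁−1)(K₂−1)] = 0.5146/0.8052 = 0.639
Then V = ψ·F = 0.6391·157.5 = 100.7 mol/h and L = F − V = 56.8 mol/h.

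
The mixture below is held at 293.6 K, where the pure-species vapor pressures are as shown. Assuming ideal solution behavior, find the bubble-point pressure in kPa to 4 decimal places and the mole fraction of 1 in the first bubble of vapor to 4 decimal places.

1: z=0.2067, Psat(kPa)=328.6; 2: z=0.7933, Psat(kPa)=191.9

Pbub = 220.1559 kPa, y_1 = 0.3085

At the bubble point ψ → 0, so ΣzᵢKᵢ = 1 with Kᵢ = Pᵢˢᵃᵗ/P ⇒ P = ΣzᵢPᵢˢᵃᵗ.
P = 0.2067·328.6 + 0.7933·191.9 = 220.1559 kPa
yᵢ = zᵢPᵢˢᵃᵗ/P ⇒ y_1 = 0.2067·328.6/220.1559 = 0.3085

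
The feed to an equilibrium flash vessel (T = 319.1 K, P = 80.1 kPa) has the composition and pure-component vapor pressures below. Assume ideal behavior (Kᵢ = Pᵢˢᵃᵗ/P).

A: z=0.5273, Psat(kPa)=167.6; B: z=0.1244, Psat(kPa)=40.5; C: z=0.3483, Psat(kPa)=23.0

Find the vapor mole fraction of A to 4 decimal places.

Raoult's law: Kᵢ = Pᵢˢᵃᵗ/P = Pᵢˢᵃᵗ/80.1.
  K_A = 167.6/80.1 = 2.092385, K_B = 40.5/80.1 = 0.505618, K_C = 23.0/80.1 = 0.287141
Let ψ = V/F and solve Σ zᵢ(Kᵢ−1)/(1+ψ(Kᵢ−1)) = 0.
Feasibility: ΣzᵢKᵢ = 1.2662, Σzᵢ/Kᵢ = 1.7110 — both > 1, two phases present.
Newton–Raphson from ψ = 0.5:
  ψ = 0.5000: g = -0.09496, g' = -0.7442 → ψ = 0.3724
  ψ = 0.3724: g = -0.00395, g' = -0.6917 → ψ = 0.3667
Converged at ψ = 0.3667.
Compositions from xᵢ = zᵢ/(1+ψ(Kᵢ−1)), yᵢ = Kᵢxᵢ:
  A: x = 0.3765, y = 0.7878
  B: x = 0.1519, y = 0.0768
  C: x = 0.4716, y = 0.1354

y_A = 0.7878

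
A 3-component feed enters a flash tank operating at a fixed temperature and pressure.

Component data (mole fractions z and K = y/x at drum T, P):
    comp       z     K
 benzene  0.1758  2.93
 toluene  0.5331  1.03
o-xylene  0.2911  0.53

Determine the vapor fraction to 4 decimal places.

Material balance + equilibrium reduce to Σ zᵢ(Kᵢ−1)/(1+ψ(Kᵢ−1)) = 0.
Check two-phase: ΣzᵢKᵢ = 1.2185 > 1 and Σzᵢ/Kᵢ = 1.1268 > 1, so g(0) = 0.2185 > 0 and g(1) = -0.1268 < 0.
Newton–Raphson from ψ = 0.5:
  ψ = 0.5000: g = 0.00958, g' = -0.2799 → ψ = 0.5342
  ψ = 0.5342: g = 0.00011, g' = -0.2739 → ψ = 0.5346
Converged at ψ = 0.5346.

ψ = 0.5346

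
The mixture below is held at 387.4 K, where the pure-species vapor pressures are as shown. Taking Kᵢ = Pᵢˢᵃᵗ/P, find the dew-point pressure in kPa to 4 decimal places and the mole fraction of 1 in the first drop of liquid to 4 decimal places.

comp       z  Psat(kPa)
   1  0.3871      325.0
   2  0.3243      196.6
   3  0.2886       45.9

At the dew point ψ → 1, so Σzᵢ/Kᵢ = 1 with Kᵢ = Pᵢˢᵃᵗ/P ⇒ 1/P = Σzᵢ/Pᵢˢᵃᵗ.
1/P = 0.3871/325.0 + 0.3243/196.6 + 0.2886/45.9 = 0.0091282 ⇒ P = 109.5506 kPa
xᵢ = zᵢP/Pᵢˢᵃᵗ ⇒ x_1 = 0.3871·109.5506/325.0 = 0.1305

Pdew = 109.5506 kPa, x_1 = 0.1305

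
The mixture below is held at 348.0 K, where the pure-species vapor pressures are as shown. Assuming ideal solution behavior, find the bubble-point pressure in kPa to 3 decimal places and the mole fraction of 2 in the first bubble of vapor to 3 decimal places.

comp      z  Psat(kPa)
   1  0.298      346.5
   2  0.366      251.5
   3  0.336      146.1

At the bubble point ψ → 0, so ΣzᵢKᵢ = 1 with Kᵢ = Pᵢˢᵃᵗ/P ⇒ P = ΣzᵢPᵢˢᵃᵗ.
P = 0.298·346.5 + 0.366·251.5 + 0.336·146.1 = 244.396 kPa
yᵢ = zᵢPᵢˢᵃᵗ/P ⇒ y_2 = 0.366·251.5/244.396 = 0.377

Pbub = 244.396 kPa, y_2 = 0.377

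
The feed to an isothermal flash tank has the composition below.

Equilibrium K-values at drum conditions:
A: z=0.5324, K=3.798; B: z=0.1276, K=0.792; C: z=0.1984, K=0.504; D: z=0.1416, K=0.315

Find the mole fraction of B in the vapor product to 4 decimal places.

Newton iteration, ψ⁰ = 0.69:
  ψ = 0.6900: g = 0.14378, g' = -0.8446 → ψ = 0.8602
  ψ = 0.8602: g = -0.00288, g' = -0.9096 → ψ = 0.8571
Converged at ψ = 0.8571.
Compositions from xᵢ = zᵢ/(1+ψ(Kᵢ−1)), yᵢ = Kᵢxᵢ:
  A: x = 0.1567, y = 0.5951
  B: x = 0.1553, y = 0.1230
  C: x = 0.3451, y = 0.1739
  D: x = 0.3429, y = 0.1080

y_B = 0.1230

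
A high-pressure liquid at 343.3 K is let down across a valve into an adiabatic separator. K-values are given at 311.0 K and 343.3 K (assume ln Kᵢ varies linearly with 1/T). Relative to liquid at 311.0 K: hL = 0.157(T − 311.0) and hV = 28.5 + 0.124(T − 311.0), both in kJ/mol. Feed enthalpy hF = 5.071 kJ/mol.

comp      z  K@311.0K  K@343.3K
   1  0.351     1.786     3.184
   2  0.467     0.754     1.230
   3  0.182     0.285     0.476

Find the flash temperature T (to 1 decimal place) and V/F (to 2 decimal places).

Adiabatic flash: solve Rachford–Rice at each trial T, then check hF = ψ·hV(T) + (1−ψ)·hL(T).
  T = 311.0 K: K = (1.786, 0.754, 0.285), RR gives ψ = 0.093, H_out = 2.661 kJ/mol
  T = 343.3 K: K = (3.184, 1.230, 0.476), RR gives ψ = 1.000, H_out = 32.505 kJ/mol
  T = 327.1 K: K = (2.417, 0.974, 0.373), RR gives ψ = 0.781, H_out = 24.362 kJ/mol
  T = 319.1 K: K = (2.087, 0.860, 0.327), RR gives ψ = 0.480, H_out = 14.832 kJ/mol
  T = 315.1 K: K = (1.935, 0.807, 0.306), RR gives ψ = 0.303, H_out = 9.228 kJ/mol
  T = 313.1 K: K = (1.861, 0.781, 0.296), RR gives ψ = 0.205, H_out = 6.148 kJ/mol
  T = 312.1 K: K = (1.825, 0.768, 0.291), RR gives ψ = 0.153, H_out = 4.523 kJ/mol
Linear interpolation between T = 312.1 (H_out = 4.523) and T = 313.1 (H_out = 6.148) on hF = 5.071 gives T ≈ 312.4 K, at which ψ = 0.17.

T = 312.4 K, V/F = 0.17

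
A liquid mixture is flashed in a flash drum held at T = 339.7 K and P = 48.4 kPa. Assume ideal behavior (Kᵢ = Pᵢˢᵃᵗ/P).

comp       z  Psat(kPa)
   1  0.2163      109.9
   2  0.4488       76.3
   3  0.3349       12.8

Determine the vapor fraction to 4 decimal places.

Raoult's law: Kᵢ = Pᵢˢᵃᵗ/P = Pᵢˢᵃᵗ/48.4.
  K_1 = 109.9/48.4 = 2.270661, K_2 = 76.3/48.4 = 1.576446, K_3 = 12.8/48.4 = 0.264463
Newton iteration, ψ⁰ = 0.5:
  ψ = 0.5000: g = -0.02073, g' = -0.6737 → ψ = 0.4692
  ψ = 0.4692: g = -0.00034, g' = -0.6520 → ψ = 0.4687
Converged at ψ = 0.4687.

ψ = 0.4687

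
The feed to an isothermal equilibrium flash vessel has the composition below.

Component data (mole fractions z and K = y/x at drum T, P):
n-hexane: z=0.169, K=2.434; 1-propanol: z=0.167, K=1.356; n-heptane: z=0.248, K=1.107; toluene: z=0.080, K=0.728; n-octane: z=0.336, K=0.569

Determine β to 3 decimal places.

Let β = V/F and solve Σ zᵢ(Kᵢ−1)/(1+β(Kᵢ−1)) = 0.
g(0) = ΣzᵢKᵢ − 1 = 0.162 and g(1) = 1 − Σzᵢ/Kᵢ = -0.117, so a root lies in (0, 1).
Newton–Raphson from β = 0.56:
  β = 0.560: g = -0.0075, g' = -0.241 → β = 0.529
Converged at β = 0.529.

β = 0.529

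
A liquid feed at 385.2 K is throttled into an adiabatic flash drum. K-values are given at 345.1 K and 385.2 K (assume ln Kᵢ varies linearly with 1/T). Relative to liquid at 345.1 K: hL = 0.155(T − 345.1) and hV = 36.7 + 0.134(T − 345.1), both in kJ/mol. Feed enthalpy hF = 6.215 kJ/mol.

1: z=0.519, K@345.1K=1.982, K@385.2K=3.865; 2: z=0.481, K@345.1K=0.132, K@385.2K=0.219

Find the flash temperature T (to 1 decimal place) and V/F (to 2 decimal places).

T = 347.8 K, V/F = 0.16

Adiabatic flash: solve Rachford–Rice at each trial T, then check hF = ψ·hV(T) + (1−ψ)·hL(T).
  T = 345.1 K: K = (1.982, 0.132), RR gives ψ = 0.108, H_out = 3.968 kJ/mol
  T = 385.2 K: K = (3.865, 0.219), RR gives ψ = 0.497, H_out = 24.024 kJ/mol
  T = 365.1 K: K = (2.817, 0.172), RR gives ψ = 0.362, H_out = 16.243 kJ/mol
  T = 355.1 K: K = (2.374, 0.151), RR gives ψ = 0.262, H_out = 11.097 kJ/mol
  T = 350.1 K: K = (2.172, 0.141), RR gives ψ = 0.194, H_out = 7.881 kJ/mol
  T = 347.6 K: K = (2.076, 0.137), RR gives ψ = 0.154, H_out = 6.031 kJ/mol
  T = 348.9 K: K = (2.125, 0.139), RR gives ψ = 0.176, H_out = 7.017 kJ/mol
Linear interpolation between T = 347.6 (H_out = 6.031) and T = 348.9 (H_out = 7.017) on hF = 6.215 gives T ≈ 347.8 K, at which ψ = 0.16.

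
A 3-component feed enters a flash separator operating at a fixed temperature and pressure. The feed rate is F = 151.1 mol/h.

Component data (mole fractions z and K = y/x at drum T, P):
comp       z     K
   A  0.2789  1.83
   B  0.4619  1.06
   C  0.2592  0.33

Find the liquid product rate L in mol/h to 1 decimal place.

Rachford–Rice: g(ψ) = Σ zᵢ(Kᵢ−1)/(1+ψ(Kᵢ−1)) = 0.
Feasibility: ΣzᵢKᵢ = 1.0855, Σzᵢ/Kᵢ = 1.3736 — both > 1, two phases present.
Iterate (Newton) starting at ψ = 0.51:
  ψ = 0.5100: g = -0.07427, g' = -0.3649 → ψ = 0.3065
  ψ = 0.3065: g = -0.00677, g' = -0.3080 → ψ = 0.2845
  ψ = 0.2845: g = -0.00003, g' = -0.3050 → ψ = 0.2843
Converged at ψ = 0.2843.
Then V = ψ·F = 0.2843·151.1 = 43.0 mol/h and L = F − V = 108.1 mol/h.

L = 108.1 mol/h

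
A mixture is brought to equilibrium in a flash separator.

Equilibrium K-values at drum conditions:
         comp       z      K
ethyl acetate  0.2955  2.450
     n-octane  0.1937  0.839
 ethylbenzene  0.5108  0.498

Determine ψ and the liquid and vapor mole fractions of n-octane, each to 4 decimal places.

Material balance + equilibrium reduce to Σ zᵢ(Kᵢ−1)/(1+ψ(Kᵢ−1)) = 0.
Feasibility: ΣzᵢKᵢ = 1.1409, Σzᵢ/Kᵢ = 1.3772 — both > 1, two phases present.
Newton iteration, ψ⁰ = 0.62:
  ψ = 0.6200: g = -0.18131, g' = -0.4498 → ψ = 0.2169
  ψ = 0.2169: g = 0.00587, g' = -0.5270 → ψ = 0.2281
  ψ = 0.2281: g = 0.00004, g' = -0.5204 → ψ = 0.2282
Converged at ψ = 0.2282.
Compositions from xᵢ = zᵢ/(1+ψ(Kᵢ−1)), yᵢ = Kᵢxᵢ:
  ethyl acetate: x = 0.2220, y = 0.5440
  n-octane: x = 0.2011, y = 0.1687
  ethylbenzene: x = 0.5769, y = 0.2873

ψ = 0.2282, x_n-octane = 0.2011, y_n-octane = 0.1687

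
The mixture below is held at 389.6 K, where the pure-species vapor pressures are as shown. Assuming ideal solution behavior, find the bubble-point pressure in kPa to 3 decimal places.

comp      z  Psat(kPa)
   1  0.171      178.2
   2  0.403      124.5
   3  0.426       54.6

Pbub = 103.905 kPa

At the bubble point ψ → 0, so ΣzᵢKᵢ = 1 with Kᵢ = Pᵢˢᵃᵗ/P ⇒ P = ΣzᵢPᵢˢᵃᵗ.
P = 0.171·178.2 + 0.403·124.5 + 0.426·54.6 = 103.905 kPa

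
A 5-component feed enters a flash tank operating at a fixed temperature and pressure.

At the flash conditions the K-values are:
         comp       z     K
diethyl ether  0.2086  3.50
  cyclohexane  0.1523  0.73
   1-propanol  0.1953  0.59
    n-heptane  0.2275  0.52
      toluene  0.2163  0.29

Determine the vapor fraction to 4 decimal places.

ψ = 0.1109

Newton iteration, ψ⁰ = 0.5:
  ψ = 0.5000: g = -0.29826, g' = -0.6772 → ψ = 0.0595
  ψ = 0.0595: g = 0.05731, g' = -1.2082 → ψ = 0.1070
  ψ = 0.1070: g = 0.00407, g' = -1.0453 → ψ = 0.1109
Converged at ψ = 0.1109.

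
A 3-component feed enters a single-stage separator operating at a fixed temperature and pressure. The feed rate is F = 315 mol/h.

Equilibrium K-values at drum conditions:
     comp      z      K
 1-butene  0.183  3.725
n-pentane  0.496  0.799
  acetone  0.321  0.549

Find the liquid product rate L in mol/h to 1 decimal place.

Let ψ = V/F and solve Σ zᵢ(Kᵢ−1)/(1+ψ(Kᵢ−1)) = 0.
Feasibility: ΣzᵢKᵢ = 1.254, Σzᵢ/Kᵢ = 1.255 — both > 1, two phases present.
Newton iteration, ψ⁰ = 0.51:
  ψ = 0.510: g = -0.0904, g' = -0.373 → ψ = 0.268
  ψ = 0.268: g = 0.0184, g' = -0.561 → ψ = 0.300
  ψ = 0.300: g = 0.0007, g' = -0.521 → ψ = 0.302
Converged at ψ = 0.302.
Then V = ψ·F = 0.3016·315 = 95.0 mol/h and L = F − V = 220.0 mol/h.

L = 220.0 mol/h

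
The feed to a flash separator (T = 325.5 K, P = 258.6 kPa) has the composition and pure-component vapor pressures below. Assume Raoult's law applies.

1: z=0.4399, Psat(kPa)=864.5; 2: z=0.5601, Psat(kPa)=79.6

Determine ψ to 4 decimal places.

ψ = 0.3965

Raoult's law: Kᵢ = Pᵢˢᵃᵗ/P = Pᵢˢᵃᵗ/258.6.
  K_1 = 864.5/258.6 = 3.343001, K_2 = 79.6/258.6 = 0.307811
Binary case is linear: z₁(K₁−1)(1+ψ(K₂−1)) + z₂(K₂−1)(1+ψ(K₁−1)) = 0
⇒ ψ = [z₁(K₁−1)+z₂(K₂−1)] / [−(K₁−1)(K₂−1)] = 0.64299/1.62180 = 0.3965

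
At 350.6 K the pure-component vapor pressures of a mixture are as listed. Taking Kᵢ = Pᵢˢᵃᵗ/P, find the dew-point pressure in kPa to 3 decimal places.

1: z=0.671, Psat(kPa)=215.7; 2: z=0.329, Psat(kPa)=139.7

At the dew point ψ → 1, so Σzᵢ/Kᵢ = 1 with Kᵢ = Pᵢˢᵃᵗ/P ⇒ 1/P = Σzᵢ/Pᵢˢᵃᵗ.
1/P = 0.671/215.7 + 0.329/139.7 = 0.005466 ⇒ P = 182.954 kPa

Pdew = 182.954 kPa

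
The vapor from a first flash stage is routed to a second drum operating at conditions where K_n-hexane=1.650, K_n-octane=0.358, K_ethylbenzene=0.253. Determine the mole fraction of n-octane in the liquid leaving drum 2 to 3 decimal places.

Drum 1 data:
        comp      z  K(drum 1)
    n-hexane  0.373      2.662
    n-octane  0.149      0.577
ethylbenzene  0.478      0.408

x_n-octane (drum 2) = 0.134

Drum 1:
Material balance + equilibrium reduce to Σ zᵢ(Kᵢ−1)/(1+ψ₁(Kᵢ−1)) = 0.
Check two-phase: ΣzᵢKᵢ = 1.274 > 1 and Σzᵢ/Kᵢ = 1.570 > 1, so g(0) = 0.274 > 0 and g(1) = -0.570 < 0.
Iterate (Newton) starting at ψ₁ = 0.47:
  ψ₁ = 0.470: g = -0.1227, g' = -0.688 → ψ₁ = 0.292
  ψ₁ = 0.292: g = 0.0036, g' = -0.747 → ψ₁ = 0.296
Converged at ψ₁ = 0.296.
Drum-1 compositions:
  n-hexane: x = 0.250, y = 0.665
  n-octane: x = 0.170, y = 0.098
  ethylbenzene: x = 0.580, y = 0.237
Drum-2 feed = drum-1 vapor: z₂ = (0.6652, 0.0983, 0.2365).
Drum 2:
Newton–Raphson from ψ₂ = 0.6:
  ψ₂ = 0.600: g = -0.1118, g' = -0.686 → ψ₂ = 0.437
  ψ₂ = 0.437: g = -0.0134, g' = -0.540 → ψ₂ = 0.412
Converged at ψ₂ = 0.412.
  n-hexane: x = 0.525, y = 0.866
  n-octane: x = 0.134, y = 0.048
  ethylbenzene: x = 0.342, y = 0.086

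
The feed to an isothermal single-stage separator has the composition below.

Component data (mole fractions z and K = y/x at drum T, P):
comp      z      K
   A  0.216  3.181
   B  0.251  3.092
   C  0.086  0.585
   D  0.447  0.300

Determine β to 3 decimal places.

β = 0.457

Rachford–Rice: g(β) = Σ zᵢ(Kᵢ−1)/(1+β(Kᵢ−1)) = 0.
Check two-phase: ΣzᵢKᵢ = 1.648 > 1 and Σzᵢ/Kᵢ = 1.786 > 1, so g(0) = 0.648 > 0 and g(1) = -0.786 < 0.
Iterate (Newton) starting at β = 0.5:
  β = 0.500: g = -0.0444, g' = -1.040 → β = 0.457
Converged at β = 0.457.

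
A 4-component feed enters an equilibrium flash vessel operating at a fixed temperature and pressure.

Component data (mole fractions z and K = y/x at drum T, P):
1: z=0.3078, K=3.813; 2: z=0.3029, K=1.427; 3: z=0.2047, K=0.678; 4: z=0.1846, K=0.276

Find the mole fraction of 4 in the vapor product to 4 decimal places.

y_4 = 0.1108

Rachford–Rice: g(β) = Σ zᵢ(Kᵢ−1)/(1+β(Kᵢ−1)) = 0.
Check two-phase: ΣzᵢKᵢ = 1.7956 > 1 and Σzᵢ/Kᵢ = 1.2637 > 1, so g(0) = 0.7956 > 0 and g(1) = -0.2637 < 0.
Iterate (Newton) starting at β = 0.34:
  β = 0.3400: g = 0.30420, g' = -0.8755 → β = 0.6875
  β = 0.6875: g = 0.04437, g' = -0.7345 → β = 0.7479
  β = 0.7479: g = -0.00129, g' = -0.7816 → β = 0.7462
Converged at β = 0.7462.
Compositions from xᵢ = zᵢ/(1+β(Kᵢ−1)), yᵢ = Kᵢxᵢ:
  1: x = 0.0993, y = 0.3787
  2: x = 0.2297, y = 0.3278
  3: x = 0.2694, y = 0.1827
  4: x = 0.4015, y = 0.1108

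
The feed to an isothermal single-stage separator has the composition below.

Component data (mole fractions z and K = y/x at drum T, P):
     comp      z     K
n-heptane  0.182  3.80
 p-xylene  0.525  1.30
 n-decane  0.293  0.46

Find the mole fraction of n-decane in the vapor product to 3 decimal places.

y_n-decane = 0.240

Rachford–Rice: g(ψ) = Σ zᵢ(Kᵢ−1)/(1+ψ(Kᵢ−1)) = 0.
Check two-phase: ΣzᵢKᵢ = 1.509 > 1 and Σzᵢ/Kᵢ = 1.089 > 1, so g(0) = 0.509 > 0 and g(1) = -0.089 < 0.
Newton–Raphson from ψ = 0.37:
  ψ = 0.370: g = 0.1943, g' = -0.516 → ψ = 0.747
  ψ = 0.747: g = 0.0284, g' = -0.421 → ψ = 0.814
  ψ = 0.814: g = -0.0004, g' = -0.435 → ψ = 0.813
Converged at ψ = 0.813.
Compositions from xᵢ = zᵢ/(1+ψ(Kᵢ−1)), yᵢ = Kᵢxᵢ:
  n-heptane: x = 0.056, y = 0.211
  p-xylene: x = 0.422, y = 0.549
  n-decane: x = 0.522, y = 0.240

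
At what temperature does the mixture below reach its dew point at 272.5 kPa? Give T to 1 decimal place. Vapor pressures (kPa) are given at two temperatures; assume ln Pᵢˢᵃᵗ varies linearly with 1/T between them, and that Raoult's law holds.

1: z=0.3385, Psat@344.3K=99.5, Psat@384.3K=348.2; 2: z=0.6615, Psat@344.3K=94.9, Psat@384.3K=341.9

Dew-point temperature: Σzᵢ·P/Pᵢˢᵃᵗ(T) = 1. Interpolate ln Pᵢˢᵃᵗ = aᵢ + bᵢ/T.
  T = 344.3 K: ΣzᵢP/Pᵢˢᵃᵗ = 2.8265
  T = 384.3 K: ΣzᵢP/Pᵢˢᵃᵗ = 0.7921
  T = 364.3 K: ΣzᵢP/Pᵢˢᵃᵗ = 1.4449
  T = 374.3 K: ΣzᵢP/Pᵢˢᵃᵗ = 1.0613
  T = 379.3 K: ΣzᵢP/Pᵢˢᵃᵗ = 0.9151
  T = 376.8 K: ΣzᵢP/Pᵢˢᵃᵗ = 0.9850
Interpolating between 374.3 K and 376.8 K gives T ≈ 376.3 K.

T = 376.3 K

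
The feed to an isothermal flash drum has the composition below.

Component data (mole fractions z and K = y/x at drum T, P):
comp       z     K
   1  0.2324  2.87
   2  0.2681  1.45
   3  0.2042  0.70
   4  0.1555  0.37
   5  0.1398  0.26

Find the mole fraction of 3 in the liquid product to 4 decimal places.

Rachford–Rice: g(V/F) = Σ zᵢ(Kᵢ−1)/(1+V/F(Kᵢ−1)) = 0.
Check two-phase: ΣzᵢKᵢ = 1.2926 > 1 and Σzᵢ/Kᵢ = 1.5155 > 1, so g(0) = 0.2926 > 0 and g(1) = -0.5155 < 0.
Newton–Raphson from V/F = 0.5:
  V/F = 0.5000: g = -0.05622, g' = -0.6031 → V/F = 0.4068
  V/F = 0.4068: g = -0.00070, g' = -0.5931 → V/F = 0.4056
Converged at V/F = 0.4056.
Compositions from xᵢ = zᵢ/(1+V/F(Kᵢ−1)), yᵢ = Kᵢxᵢ:
  1: x = 0.1322, y = 0.3793
  2: x = 0.2267, y = 0.3287
  3: x = 0.2325, y = 0.1627
  4: x = 0.2089, y = 0.0773
  5: x = 0.1998, y = 0.0519

x_3 = 0.2325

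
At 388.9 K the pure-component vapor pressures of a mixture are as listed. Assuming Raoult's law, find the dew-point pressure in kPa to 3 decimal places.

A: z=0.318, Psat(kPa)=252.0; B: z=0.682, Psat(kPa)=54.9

At the dew point ψ → 1, so Σzᵢ/Kᵢ = 1 with Kᵢ = Pᵢˢᵃᵗ/P ⇒ 1/P = Σzᵢ/Pᵢˢᵃᵗ.
1/P = 0.318/252.0 + 0.682/54.9 = 0.013684 ⇒ P = 73.075 kPa

Pdew = 73.075 kPa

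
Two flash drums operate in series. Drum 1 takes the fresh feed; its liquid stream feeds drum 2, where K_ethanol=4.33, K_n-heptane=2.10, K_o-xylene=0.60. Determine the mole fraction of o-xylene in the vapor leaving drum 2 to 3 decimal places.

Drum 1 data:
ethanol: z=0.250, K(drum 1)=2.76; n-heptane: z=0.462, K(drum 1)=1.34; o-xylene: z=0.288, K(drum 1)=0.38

Drum 1:
Material balance + equilibrium reduce to Σ zᵢ(Kᵢ−1)/(1+ψ₁(Kᵢ−1)) = 0.
Feasibility: ΣzᵢKᵢ = 1.419, Σzᵢ/Kᵢ = 1.193 — both > 1, two phases present.
Iterate (Newton) starting at ψ₁ = 0.5:
  ψ₁ = 0.500: g = 0.1095, g' = -0.491 → ψ₁ = 0.723
  ψ₁ = 0.723: g = -0.0040, g' = -0.548 → ψ₁ = 0.716
Converged at ψ₁ = 0.716.
Drum-1 compositions:
  ethanol: x = 0.111, y = 0.305
  n-heptane: x = 0.372, y = 0.498
  o-xylene: x = 0.518, y = 0.197
Drum-2 feed = drum-1 liquid: z₂ = (0.1106, 0.3716, 0.5178).
Drum 2:
Material balance + equilibrium reduce to Σ zᵢ(Kᵢ−1)/(1+ψ₂(Kᵢ−1)) = 0.
Check two-phase: ΣzᵢKᵢ = 1.570 > 1 and Σzᵢ/Kᵢ = 1.065 > 1, so g(0) = 0.570 > 0 and g(1) = -0.065 < 0.
Newton iteration, ψ₂⁰ = 0.5:
  ψ₂ = 0.500: g = 0.1430, g' = -0.489 → ψ₂ = 0.792
  ψ₂ = 0.792: g = 0.0164, g' = -0.399 → ψ₂ = 0.834
Converged at ψ₂ = 0.834.
  ethanol: x = 0.029, y = 0.127
  n-heptane: x = 0.194, y = 0.407
  o-xylene: x = 0.777, y = 0.466

y_o-xylene (drum 2) = 0.466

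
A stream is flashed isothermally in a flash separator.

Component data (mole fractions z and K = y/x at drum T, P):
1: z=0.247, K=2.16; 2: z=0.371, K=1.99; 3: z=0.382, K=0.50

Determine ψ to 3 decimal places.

Let ψ = V/F and solve Σ zᵢ(Kᵢ−1)/(1+ψ(Kᵢ−1)) = 0.
Check two-phase: ΣzᵢKᵢ = 1.463 > 1 and Σzᵢ/Kᵢ = 1.065 > 1, so g(0) = 0.463 > 0 and g(1) = -0.065 < 0.
Newton–Raphson from ψ = 0.48:
  ψ = 0.480: g = 0.1817, g' = -0.470 → ψ = 0.867
  ψ = 0.867: g = 0.0034, g' = -0.485 → ψ = 0.874
Converged at ψ = 0.874.

ψ = 0.874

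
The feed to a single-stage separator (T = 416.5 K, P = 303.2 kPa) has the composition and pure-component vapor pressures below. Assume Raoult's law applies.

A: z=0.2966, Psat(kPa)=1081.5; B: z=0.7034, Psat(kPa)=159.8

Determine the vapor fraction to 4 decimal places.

ψ = 0.3531

Raoult's law: Kᵢ = Pᵢˢᵃᵗ/P = Pᵢˢᵃᵗ/303.2.
  K_A = 1081.5/303.2 = 3.566953, K_B = 159.8/303.2 = 0.527045
Let ψ = V/F and solve Σ zᵢ(Kᵢ−1)/(1+ψ(Kᵢ−1)) = 0.
Feasibility: ΣzᵢKᵢ = 1.4287, Σzᵢ/Kᵢ = 1.4178 — both > 1, two phases present.
Iterate (Newton) starting at ψ = 0.48:
  ψ = 0.4800: g = -0.08929, g' = -0.6556 → ψ = 0.3438
  ψ = 0.3438: g = 0.00716, g' = -0.7759 → ψ = 0.3530
  ψ = 0.3530: g = 0.00005, g' = -0.7646 → ψ = 0.3531
Converged at ψ = 0.3531.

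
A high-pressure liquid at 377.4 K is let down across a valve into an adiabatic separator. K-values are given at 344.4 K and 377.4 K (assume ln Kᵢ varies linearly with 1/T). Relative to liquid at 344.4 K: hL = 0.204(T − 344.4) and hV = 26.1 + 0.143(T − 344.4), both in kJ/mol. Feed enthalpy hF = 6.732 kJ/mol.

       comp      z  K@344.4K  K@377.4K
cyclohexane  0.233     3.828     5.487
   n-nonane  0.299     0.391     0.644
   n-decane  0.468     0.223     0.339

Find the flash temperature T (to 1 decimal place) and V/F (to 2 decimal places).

T = 359.4 K, V/F = 0.15

Adiabatic flash: solve Rachford–Rice at each trial T, then check hF = ψ·hV(T) + (1−ψ)·hL(T).
  T = 344.4 K: K = (3.828, 0.391, 0.223), RR gives ψ = 0.056, H_out = 1.464 kJ/mol
  T = 377.4 K: K = (5.487, 0.644, 0.339), RR gives ψ = 0.254, H_out = 12.847 kJ/mol
  T = 360.9 K: K = (4.621, 0.508, 0.278), RR gives ψ = 0.155, H_out = 7.259 kJ/mol
  T = 352.6 K: K = (4.213, 0.446, 0.249), RR gives ψ = 0.106, H_out = 4.399 kJ/mol
  T = 356.8 K: K = (4.417, 0.477, 0.263), RR gives ψ = 0.131, H_out = 5.856 kJ/mol
  T = 358.9 K: K = (4.521, 0.492, 0.271), RR gives ψ = 0.144, H_out = 6.577 kJ/mol
Linear interpolation between T = 358.9 (H_out = 6.577) and T = 360.9 (H_out = 7.259) on hF = 6.732 gives T ≈ 359.4 K, at which ψ = 0.15.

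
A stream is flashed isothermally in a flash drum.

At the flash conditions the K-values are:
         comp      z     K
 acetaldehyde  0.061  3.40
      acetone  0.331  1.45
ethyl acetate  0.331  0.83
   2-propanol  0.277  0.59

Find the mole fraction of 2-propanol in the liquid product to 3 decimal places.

x_2-propanol = 0.335

Rachford–Rice: g(V/F) = Σ zᵢ(Kᵢ−1)/(1+V/F(Kᵢ−1)) = 0.
Feasibility: ΣzᵢKᵢ = 1.126, Σzᵢ/Kᵢ = 1.115 — both > 1, two phases present.
Newton–Raphson from V/F = 0.46:
  V/F = 0.460: g = -0.0080, g' = -0.207 → V/F = 0.421
  V/F = 0.421: g = 0.0001, g' = -0.213 → V/F = 0.422
Converged at V/F = 0.422.
Compositions from xᵢ = zᵢ/(1+V/F(Kᵢ−1)), yᵢ = Kᵢxᵢ:
  acetaldehyde: x = 0.030, y = 0.103
  acetone: x = 0.278, y = 0.403
  ethyl acetate: x = 0.357, y = 0.296
  2-propanol: x = 0.335, y = 0.198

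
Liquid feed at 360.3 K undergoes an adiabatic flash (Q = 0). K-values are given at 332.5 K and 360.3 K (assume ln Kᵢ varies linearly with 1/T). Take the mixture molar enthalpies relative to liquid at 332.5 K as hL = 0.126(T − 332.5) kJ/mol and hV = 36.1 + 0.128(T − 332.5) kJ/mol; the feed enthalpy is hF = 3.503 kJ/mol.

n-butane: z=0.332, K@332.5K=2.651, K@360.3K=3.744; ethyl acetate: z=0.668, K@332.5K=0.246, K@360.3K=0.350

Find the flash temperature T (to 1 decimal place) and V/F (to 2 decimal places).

Adiabatic flash: solve Rachford–Rice at each trial T, then check hF = ψ·hV(T) + (1−ψ)·hL(T).
  T = 332.5 K: K = (2.651, 0.246), RR gives ψ = 0.036, H_out = 1.289 kJ/mol
  T = 360.3 K: K = (3.744, 0.350), RR gives ψ = 0.267, H_out = 13.168 kJ/mol
  T = 346.4 K: K = (3.172, 0.296), RR gives ψ = 0.164, H_out = 7.668 kJ/mol
  T = 339.4 K: K = (2.903, 0.270), RR gives ψ = 0.104, H_out = 4.619 kJ/mol
  T = 335.9 K: K = (2.774, 0.258), RR gives ψ = 0.071, H_out = 2.979 kJ/mol
  T = 337.6 K: K = (2.836, 0.264), RR gives ψ = 0.087, H_out = 3.787 kJ/mol
Linear interpolation between T = 335.9 (H_out = 2.979) and T = 337.6 (H_out = 3.787) on hF = 3.503 gives T ≈ 337.0 K, at which ψ = 0.08.

T = 337.0 K, V/F = 0.08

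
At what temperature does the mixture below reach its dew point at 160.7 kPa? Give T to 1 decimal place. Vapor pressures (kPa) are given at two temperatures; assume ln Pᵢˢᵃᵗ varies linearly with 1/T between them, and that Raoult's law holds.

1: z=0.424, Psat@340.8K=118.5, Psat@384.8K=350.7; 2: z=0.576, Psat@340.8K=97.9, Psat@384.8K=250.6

Dew-point temperature: Σzᵢ·P/Pᵢˢᵃᵗ(T) = 1. Interpolate ln Pᵢˢᵃᵗ = aᵢ + bᵢ/T.
  T = 340.8 K: ΣzᵢP/Pᵢˢᵃᵗ = 1.5205
  T = 384.8 K: ΣzᵢP/Pᵢˢᵃᵗ = 0.5637
  T = 362.8 K: ΣzᵢP/Pᵢˢᵃᵗ = 0.8978
  T = 351.8 K: ΣzᵢP/Pᵢˢᵃᵗ = 1.1586
  T = 357.3 K: ΣzᵢP/Pᵢˢᵃᵗ = 1.0178
  T = 360.1 K: ΣzᵢP/Pᵢˢᵃᵗ = 0.9544
Interpolating between 357.3 K and 360.1 K gives T ≈ 358.1 K.

T = 358.1 K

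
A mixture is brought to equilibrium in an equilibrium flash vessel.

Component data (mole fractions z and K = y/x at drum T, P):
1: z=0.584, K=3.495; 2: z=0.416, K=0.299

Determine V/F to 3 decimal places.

Rachford–Rice: g(V/F) = Σ zᵢ(Kᵢ−1)/(1+V/F(Kᵢ−1)) = 0.
Feasibility: ΣzᵢKᵢ = 2.165, Σzᵢ/Kᵢ = 1.558 — both > 1, two phases present.
Iterate (Newton) starting at V/F = 0.63:
  V/F = 0.630: g = 0.0443, g' = -1.205 → V/F = 0.667
  V/F = 0.667: g = -0.0005, g' = -1.233 → V/F = 0.666
Converged at V/F = 0.666.

V/F = 0.666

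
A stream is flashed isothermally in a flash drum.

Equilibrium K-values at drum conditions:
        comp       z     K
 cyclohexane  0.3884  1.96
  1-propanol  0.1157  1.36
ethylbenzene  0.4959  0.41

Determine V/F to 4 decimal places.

Iterate (Newton) starting at V/F = 0.5:
  V/F = 0.5000: g = -0.12778, g' = -0.5215 → V/F = 0.2550
  V/F = 0.2550: g = -0.00670, g' = -0.4828 → V/F = 0.2411
Converged at V/F = 0.2411.

V/F = 0.2411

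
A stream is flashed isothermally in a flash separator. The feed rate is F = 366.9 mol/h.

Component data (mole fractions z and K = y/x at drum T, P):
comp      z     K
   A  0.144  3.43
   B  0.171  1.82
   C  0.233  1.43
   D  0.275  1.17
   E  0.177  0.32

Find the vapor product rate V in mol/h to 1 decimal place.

Material balance + equilibrium reduce to Σ zᵢ(Kᵢ−1)/(1+V/F(Kᵢ−1)) = 0.
g(0) = ΣzᵢKᵢ − 1 = 0.517 and g(1) = 1 − Σzᵢ/Kᵢ = -0.087, so a root lies in (0, 1).
Iterate (Newton) starting at V/F = 0.5:
  V/F = 0.500: g = 0.2006, g' = -0.455 → V/F = 0.941
  V/F = 0.941: g = -0.0369, g' = -0.774 → V/F = 0.893
  V/F = 0.893: g = -0.0023, g' = -0.682 → V/F = 0.890
Converged at V/F = 0.890.
Then V = V/F·F = 0.8899·366.9 = 326.5 mol/h and L = F − V = 40.4 mol/h.

V = 326.5 mol/h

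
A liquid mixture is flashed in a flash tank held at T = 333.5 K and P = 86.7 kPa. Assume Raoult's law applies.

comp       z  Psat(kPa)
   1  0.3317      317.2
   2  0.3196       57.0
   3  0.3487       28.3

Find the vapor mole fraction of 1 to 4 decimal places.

Raoult's law: Kᵢ = Pᵢˢᵃᵗ/P = Pᵢˢᵃᵗ/86.7.
  K_1 = 317.2/86.7 = 3.658593, K_2 = 57.0/86.7 = 0.657439, K_3 = 28.3/86.7 = 0.326413
Material balance + equilibrium reduce to Σ zᵢ(Kᵢ−1)/(1+ψ(Kᵢ−1)) = 0.
Check two-phase: ΣzᵢKᵢ = 1.5375 > 1 and Σzᵢ/Kᵢ = 1.6451 > 1, so g(0) = 0.5375 > 0 and g(1) = -0.6451 < 0.
Newton iteration, ψ⁰ = 0.5:
  ψ = 0.5000: g = -0.10768, g' = -0.8464 → ψ = 0.3728
  ψ = 0.3728: g = 0.00375, g' = -0.9228 → ψ = 0.3769
Converged at ψ = 0.3769.
Compositions from xᵢ = zᵢ/(1+ψ(Kᵢ−1)), yᵢ = Kᵢxᵢ:
  1: x = 0.1657, y = 0.6062
  2: x = 0.3670, y = 0.2413
  3: x = 0.4673, y = 0.1525

y_1 = 0.6062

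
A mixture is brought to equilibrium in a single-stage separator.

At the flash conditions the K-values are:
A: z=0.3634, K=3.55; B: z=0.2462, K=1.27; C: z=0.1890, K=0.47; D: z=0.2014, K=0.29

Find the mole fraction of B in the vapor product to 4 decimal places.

Let ψ = V/F and solve Σ zᵢ(Kᵢ−1)/(1+ψ(Kᵢ−1)) = 0.
g(0) = ΣzᵢKᵢ − 1 = 0.7500 and g(1) = 1 − Σzᵢ/Kᵢ = -0.3928, so a root lies in (0, 1).
Newton iteration, ψ⁰ = 0.5:
  ψ = 0.5000: g = 0.10791, g' = -0.8128 → ψ = 0.6328
  ψ = 0.6328: g = 0.00098, g' = -0.8139 → ψ = 0.6340
Converged at ψ = 0.6340.
Compositions from xᵢ = zᵢ/(1+ψ(Kᵢ−1)), yᵢ = Kᵢxᵢ:
  A: x = 0.1389, y = 0.4930
  B: x = 0.2102, y = 0.2670
  C: x = 0.2846, y = 0.1338
  D: x = 0.3663, y = 0.1062

y_B = 0.2670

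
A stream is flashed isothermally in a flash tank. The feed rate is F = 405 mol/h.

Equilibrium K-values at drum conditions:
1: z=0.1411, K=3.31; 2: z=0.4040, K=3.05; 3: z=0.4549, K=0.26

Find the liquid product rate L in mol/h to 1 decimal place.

L = 193.8 mol/h

Material balance + equilibrium reduce to Σ zᵢ(Kᵢ−1)/(1+β(Kᵢ−1)) = 0.
Feasibility: ΣzᵢKᵢ = 1.8175, Σzᵢ/Kᵢ = 1.9247 — both > 1, two phases present.
Iterate (Newton) starting at β = 0.35:
  β = 0.3500: g = 0.20815, g' = -1.2594 → β = 0.5153
  β = 0.5153: g = 0.00748, g' = -1.2092 → β = 0.5215
Converged at β = 0.5215.
Then V = β·F = 0.5215·405 = 211.2 mol/h and L = F − V = 193.8 mol/h.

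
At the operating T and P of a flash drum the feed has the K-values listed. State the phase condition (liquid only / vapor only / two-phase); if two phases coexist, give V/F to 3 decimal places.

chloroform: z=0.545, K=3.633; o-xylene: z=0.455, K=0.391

ΣzᵢKᵢ = 2.158; Σzᵢ/Kᵢ = 1.314.
Both exceed 1, so a two-phase solution exists.
Newton iteration, ψ⁰ = 0.5:
  ψ = 0.500: g = 0.2211, g' = -1.053 → ψ = 0.710
  ψ = 0.710: g = 0.0120, g' = -0.983 → ψ = 0.722
Converged at ψ = 0.722.

two-phase, V/F = 0.722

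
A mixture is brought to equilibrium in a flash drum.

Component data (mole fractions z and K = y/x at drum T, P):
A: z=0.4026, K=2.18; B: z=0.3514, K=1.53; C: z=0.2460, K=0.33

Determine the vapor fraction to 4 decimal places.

ψ = 0.8274

Let ψ = V/F and solve Σ zᵢ(Kᵢ−1)/(1+ψ(Kᵢ−1)) = 0.
Check two-phase: ΣzᵢKᵢ = 1.4965 > 1 and Σzᵢ/Kᵢ = 1.1598 > 1, so g(0) = 0.4965 > 0 and g(1) = -0.1598 < 0.
Newton iteration, ψ⁰ = 0.5:
  ψ = 0.5000: g = 0.19816, g' = -0.5331 → ψ = 0.8717
  ψ = 0.8717: g = -0.03466, g' = -0.8206 → ψ = 0.8295
  ψ = 0.8295: g = -0.00154, g' = -0.7503 → ψ = 0.8274
Converged at ψ = 0.8274.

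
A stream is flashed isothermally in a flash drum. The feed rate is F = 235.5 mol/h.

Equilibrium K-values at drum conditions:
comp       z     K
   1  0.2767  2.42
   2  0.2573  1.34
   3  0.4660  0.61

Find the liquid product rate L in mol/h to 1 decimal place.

Material balance + equilibrium reduce to Σ zᵢ(Kᵢ−1)/(1+V/F(Kᵢ−1)) = 0.
Feasibility: ΣzᵢKᵢ = 1.2987, Σzᵢ/Kᵢ = 1.0703 — both > 1, two phases present.
Iterate (Newton) starting at V/F = 0.5:
  V/F = 0.5000: g = 0.07878, g' = -0.3219 → V/F = 0.7447
  V/F = 0.7447: g = 0.00464, g' = -0.2915 → V/F = 0.7606
  V/F = 0.7606: g = 0.00000, g' = -0.2910 → V/F = 0.7607
Converged at V/F = 0.7607.
Then V = V/F·F = 0.7607·235.5 = 179.1 mol/h and L = F − V = 56.4 mol/h.

L = 56.4 mol/h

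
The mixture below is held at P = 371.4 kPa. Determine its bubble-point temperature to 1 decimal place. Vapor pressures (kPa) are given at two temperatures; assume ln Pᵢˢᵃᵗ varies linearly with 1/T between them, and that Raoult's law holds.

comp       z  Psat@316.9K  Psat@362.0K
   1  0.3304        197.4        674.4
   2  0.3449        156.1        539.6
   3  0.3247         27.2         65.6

T = 355.9 K

Bubble-point temperature: ΣzᵢPᵢˢᵃᵗ(T) = P. Interpolate ln Pᵢˢᵃᵗ = aᵢ + bᵢ/T.
  T = 316.9 K: ΣzᵢPᵢˢᵃᵗ = 127.89 kPa
  T = 362.0 K: ΣzᵢPᵢˢᵃᵗ = 430.23 kPa
  T = 339.4 K: ΣzᵢPᵢˢᵃᵗ = 243.68 kPa
  T = 350.7 K: ΣzᵢPᵢˢᵃᵗ = 326.71 kPa
  T = 356.4 K: ΣzᵢPᵢˢᵃᵗ = 376.18 kPa
  T = 353.5 K: ΣzᵢPᵢˢᵃᵗ = 350.33 kPa
Interpolating between 353.5 K and 356.4 K gives T ≈ 355.9 K.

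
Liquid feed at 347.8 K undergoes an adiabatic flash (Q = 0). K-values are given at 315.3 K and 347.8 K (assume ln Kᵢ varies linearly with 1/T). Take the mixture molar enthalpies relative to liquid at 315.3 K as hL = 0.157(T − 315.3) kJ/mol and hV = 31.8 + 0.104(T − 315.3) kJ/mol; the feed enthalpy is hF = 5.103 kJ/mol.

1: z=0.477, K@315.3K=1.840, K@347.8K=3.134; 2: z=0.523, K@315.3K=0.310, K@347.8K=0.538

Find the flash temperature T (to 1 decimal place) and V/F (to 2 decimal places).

Adiabatic flash: solve Rachford–Rice at each trial T, then check hF = ψ·hV(T) + (1−ψ)·hL(T).
  T = 315.3 K: K = (1.840, 0.310), RR gives ψ = 0.069, H_out = 2.184 kJ/mol
  T = 347.8 K: K = (3.134, 0.538), RR gives ψ = 0.787, H_out = 28.785 kJ/mol
  T = 331.6 K: K = (2.435, 0.414), RR gives ψ = 0.450, H_out = 16.478 kJ/mol
  T = 323.5 K: K = (2.126, 0.360), RR gives ψ = 0.281, H_out = 10.096 kJ/mol
  T = 319.4 K: K = (1.980, 0.334), RR gives ψ = 0.183, H_out = 6.416 kJ/mol
  T = 317.4 K: K = (1.911, 0.322), RR gives ψ = 0.130, H_out = 4.437 kJ/mol
Linear interpolation between T = 317.4 (H_out = 4.437) and T = 319.4 (H_out = 6.416) on hF = 5.103 gives T ≈ 318.1 K, at which ψ = 0.15.

T = 318.1 K, V/F = 0.15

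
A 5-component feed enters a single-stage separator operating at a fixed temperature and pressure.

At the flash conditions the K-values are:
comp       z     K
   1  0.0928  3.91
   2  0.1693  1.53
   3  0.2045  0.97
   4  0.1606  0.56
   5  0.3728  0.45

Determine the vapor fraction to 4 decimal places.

Rachford–Rice: g(ψ) = Σ zᵢ(Kᵢ−1)/(1+ψ(Kᵢ−1)) = 0.
g(0) = ΣzᵢKᵢ − 1 = 0.0779 and g(1) = 1 − Σzᵢ/Kᵢ = -0.4604, so a root lies in (0, 1).
Iterate (Newton) starting at ψ = 0.5:
  ψ = 0.5000: g = -0.19871, g' = -0.4259 → ψ = 0.0335
  ψ = 0.0335: g = 0.04748, g' = -0.8476 → ψ = 0.0895
  ψ = 0.0895: g = 0.00454, g' = -0.6966 → ψ = 0.0960
  ψ = 0.0960: g = 0.00004, g' = -0.6829 → ψ = 0.0961
Converged at ψ = 0.0961.

ψ = 0.0961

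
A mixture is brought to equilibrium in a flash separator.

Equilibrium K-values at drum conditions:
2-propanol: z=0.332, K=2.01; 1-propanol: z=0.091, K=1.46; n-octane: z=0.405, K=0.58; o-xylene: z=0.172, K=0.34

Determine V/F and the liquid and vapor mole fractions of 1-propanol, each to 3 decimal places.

Newton–Raphson from V/F = 0.5:
  V/F = 0.500: g = -0.1279, g' = -0.444 → V/F = 0.212
  V/F = 0.212: g = -0.0042, g' = -0.433 → V/F = 0.202
Converged at V/F = 0.202.
Compositions from xᵢ = zᵢ/(1+V/F(Kᵢ−1)), yᵢ = Kᵢxᵢ:
  2-propanol: x = 0.276, y = 0.554
  1-propanol: x = 0.083, y = 0.122
  n-octane: x = 0.443, y = 0.257
  o-xylene: x = 0.198, y = 0.067

V/F = 0.202, x_1-propanol = 0.083, y_1-propanol = 0.122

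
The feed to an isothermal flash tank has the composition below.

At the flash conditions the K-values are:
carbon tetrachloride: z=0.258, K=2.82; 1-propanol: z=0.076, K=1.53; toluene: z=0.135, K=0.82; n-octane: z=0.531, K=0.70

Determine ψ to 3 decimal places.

ψ = 0.725

Let ψ = V/F and solve Σ zᵢ(Kᵢ−1)/(1+ψ(Kᵢ−1)) = 0.
Feasibility: ΣzᵢKᵢ = 1.326, Σzᵢ/Kᵢ = 1.064 — both > 1, two phases present.
Newton iteration, ψ⁰ = 0.5:
  ψ = 0.500: g = 0.0636, g' = -0.319 → ψ = 0.699
  ψ = 0.699: g = 0.0066, g' = -0.259 → ψ = 0.725
Converged at ψ = 0.725.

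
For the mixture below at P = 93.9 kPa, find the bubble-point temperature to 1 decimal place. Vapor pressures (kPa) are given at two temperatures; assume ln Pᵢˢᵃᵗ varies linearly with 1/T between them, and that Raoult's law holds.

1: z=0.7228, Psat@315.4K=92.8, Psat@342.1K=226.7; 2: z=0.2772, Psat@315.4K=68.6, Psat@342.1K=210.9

T = 317.7 K

Bubble-point temperature: ΣzᵢPᵢˢᵃᵗ(T) = P. Interpolate ln Pᵢˢᵃᵗ = aᵢ + bᵢ/T.
  T = 315.4 K: ΣzᵢPᵢˢᵃᵗ = 86.09 kPa
  T = 342.1 K: ΣzᵢPᵢˢᵃᵗ = 222.32 kPa
  T = 328.8 K: ΣzᵢPᵢˢᵃᵗ = 141.12 kPa
  T = 322.1 K: ΣzᵢPᵢˢᵃᵗ = 110.76 kPa
  T = 318.8 K: ΣzᵢPᵢˢᵃᵗ = 97.95 kPa
  T = 317.1 K: ΣzᵢPᵢˢᵃᵗ = 91.86 kPa
Interpolating between 317.1 K and 318.8 K gives T ≈ 317.7 K.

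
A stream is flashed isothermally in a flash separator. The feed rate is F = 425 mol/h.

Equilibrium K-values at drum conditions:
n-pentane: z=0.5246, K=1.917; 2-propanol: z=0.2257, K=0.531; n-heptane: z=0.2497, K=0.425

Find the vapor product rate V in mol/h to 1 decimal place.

Newton–Raphson from V/F = 0.41:
  V/F = 0.4100: g = 0.03069, g' = -0.4504 → V/F = 0.4781
  V/F = 0.4781: g = -0.00004, g' = -0.4527 → V/F = 0.4780
Converged at V/F = 0.4780.
Then V = V/F·F = 0.4780·425 = 203.2 mol/h and L = F − V = 221.8 mol/h.

V = 203.2 mol/h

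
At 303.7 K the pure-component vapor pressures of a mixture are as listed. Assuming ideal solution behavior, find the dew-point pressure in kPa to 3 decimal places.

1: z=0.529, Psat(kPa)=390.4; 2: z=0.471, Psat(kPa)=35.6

At the dew point ψ → 1, so Σzᵢ/Kᵢ = 1 with Kᵢ = Pᵢˢᵃᵗ/P ⇒ 1/P = Σzᵢ/Pᵢˢᵃᵗ.
1/P = 0.529/390.4 + 0.471/35.6 = 0.014585 ⇒ P = 68.562 kPa

Pdew = 68.562 kPa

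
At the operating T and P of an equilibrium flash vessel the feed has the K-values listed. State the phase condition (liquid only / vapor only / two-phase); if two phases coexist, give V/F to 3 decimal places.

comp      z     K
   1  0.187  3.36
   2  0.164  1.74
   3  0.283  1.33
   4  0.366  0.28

two-phase, V/F = 0.445

ΣzᵢKᵢ = 1.393; Σzᵢ/Kᵢ = 1.670.
Both exceed 1, so a two-phase solution exists.
Material balance + equilibrium reduce to Σ zᵢ(Kᵢ−1)/(1+ψ(Kᵢ−1)) = 0.
Newton iteration, ψ⁰ = 0.5:
  ψ = 0.500: g = -0.0406, g' = -0.753 → ψ = 0.446
  ψ = 0.446: g = -0.0006, g' = -0.733 → ψ = 0.445
Converged at ψ = 0.445.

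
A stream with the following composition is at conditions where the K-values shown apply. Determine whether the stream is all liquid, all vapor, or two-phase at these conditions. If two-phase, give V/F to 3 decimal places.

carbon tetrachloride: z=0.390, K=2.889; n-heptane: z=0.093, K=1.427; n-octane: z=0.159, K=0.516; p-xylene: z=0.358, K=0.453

ΣzᵢKᵢ = 1.504; Σzᵢ/Kᵢ = 1.299.
Both exceed 1, so a two-phase solution exists.
Let ψ = V/F and solve Σ zᵢ(Kᵢ−1)/(1+ψ(Kᵢ−1)) = 0.
Newton–Raphson from ψ = 0.5:
  ψ = 0.500: g = 0.0405, g' = -0.647 → ψ = 0.563
Converged at ψ = 0.563.

two-phase, V/F = 0.563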